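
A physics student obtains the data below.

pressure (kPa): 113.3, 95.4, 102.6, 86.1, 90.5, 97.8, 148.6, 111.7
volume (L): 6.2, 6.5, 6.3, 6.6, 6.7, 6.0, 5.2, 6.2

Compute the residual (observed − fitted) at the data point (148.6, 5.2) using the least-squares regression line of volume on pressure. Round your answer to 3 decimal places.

n = 8, Σx = 846, Σy = 49.7, Σxy = 5195.61, Σx² = 92191.96
Sxx = Σx² − (Σx)²/n = 92191.96 − 89464.5 = 2727.46
Sxy = Σxy − (Σx)(Σy)/n = 5195.61 − 5255.775 = -60.165
b = Sxy/Sxx = -60.165/2727.46 = -0.022059
a = ȳ − b·x̄ = 6.2125 − (-0.022059)·105.75 = 8.545238
ŷ(148.6) = 8.545238 + (-0.022059)·148.6 = 5.267272
residual = y − ŷ = 5.2 − 5.267272 = -0.067272

-0.067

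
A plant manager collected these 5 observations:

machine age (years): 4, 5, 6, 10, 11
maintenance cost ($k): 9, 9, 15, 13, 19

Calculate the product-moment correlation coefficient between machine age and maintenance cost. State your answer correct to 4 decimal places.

0.7946

n = 5, Σx = 36, Σy = 65, Σxy = 510, Σx² = 298, Σy² = 917
Sxx = Σx² − (Σx)²/n = 298 − 259.2 = 38.8
Sxy = Σxy − (Σx)(Σy)/n = 510 − 468 = 42
Syy = Σy² − (Σy)²/n = 917 − 845 = 72
r = Sxy/√(Sxx·Syy) = 42/√(2793.6) = 42/52.854517 = 0.794634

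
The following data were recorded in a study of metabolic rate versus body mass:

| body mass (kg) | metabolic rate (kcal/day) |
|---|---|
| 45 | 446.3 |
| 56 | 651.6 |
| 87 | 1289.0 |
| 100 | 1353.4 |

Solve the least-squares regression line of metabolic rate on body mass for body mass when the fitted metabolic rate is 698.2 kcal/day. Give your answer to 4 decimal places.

58.4096

n = 4, Σx = 288, Σy = 3740.3, Σxy = 304056.1, Σx² = 22730
Sxx = Σx² − (Σx)²/n = 22730 − 20736 = 1994
Sxy = Σxy − (Σx)(Σy)/n = 304056.1 − 269301.6 = 34754.5
b = Sxy/Sxx = 34754.5/1994 = 17.429539
a = ȳ − b·x̄ = 935.075 − 17.429539·72 = -319.851780
Set a + b·x = 698.2: x = (698.2 − (-319.851780)) / 17.429539 = 58.409566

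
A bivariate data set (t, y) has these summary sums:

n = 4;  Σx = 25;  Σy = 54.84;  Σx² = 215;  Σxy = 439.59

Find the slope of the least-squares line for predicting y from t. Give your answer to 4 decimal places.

1.6483

Sxx = Σx² − (Σx)²/n = 215 − 156.25 = 58.75
Sxy = Σxy − (Σx)(Σy)/n = 439.59 − 342.75 = 96.84
b = Sxy/Sxx = 96.84/58.75 = 1.648340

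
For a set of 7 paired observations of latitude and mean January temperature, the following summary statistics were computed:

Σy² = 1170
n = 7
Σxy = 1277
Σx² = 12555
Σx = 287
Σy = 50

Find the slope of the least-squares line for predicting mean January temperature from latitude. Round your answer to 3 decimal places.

Sxx = Σx² − (Σx)²/n = 12555 − 11767 = 788
Sxy = Σxy − (Σx)(Σy)/n = 1277 − 2050 = -773
b = Sxy/Sxx = -773/788 = -0.980964

-0.981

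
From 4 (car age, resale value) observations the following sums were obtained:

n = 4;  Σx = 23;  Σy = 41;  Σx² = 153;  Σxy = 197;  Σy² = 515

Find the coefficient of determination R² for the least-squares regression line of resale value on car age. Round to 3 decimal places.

Sxx = Σx² − (Σx)²/n = 153 − 132.25 = 20.75
Sxy = Σxy − (Σx)(Σy)/n = 197 − 235.75 = -38.75
Syy = Σy² − (Σy)²/n = 515 − 420.25 = 94.75
R² = Sxy²/(Sxx·Syy) = (-38.75)²/(20.75·94.75) = 0.763741

0.764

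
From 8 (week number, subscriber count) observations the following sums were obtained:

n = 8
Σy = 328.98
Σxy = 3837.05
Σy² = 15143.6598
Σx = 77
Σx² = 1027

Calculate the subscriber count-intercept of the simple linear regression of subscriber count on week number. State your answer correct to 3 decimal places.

Sxx = Σx² − (Σx)²/n = 1027 − 741.125 = 285.875
Sxy = Σxy − (Σx)(Σy)/n = 3837.05 − 3166.4325 = 670.6175
b = Sxy/Sxx = 670.6175/285.875 = 2.345842
a = ȳ − b·x̄ = 41.1225 − 2.345842·9.625 = 18.543774

18.544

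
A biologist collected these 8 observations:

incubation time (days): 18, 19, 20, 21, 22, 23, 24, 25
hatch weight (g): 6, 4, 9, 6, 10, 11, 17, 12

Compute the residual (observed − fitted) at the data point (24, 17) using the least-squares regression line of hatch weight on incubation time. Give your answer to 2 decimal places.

n = 8, Σx = 172, Σy = 75, Σxy = 1671, Σx² = 3740
Sxx = Σx² − (Σx)²/n = 3740 − 3698 = 42
Sxy = Σxy − (Σx)(Σy)/n = 1671 − 1612.5 = 58.5
b = Sxy/Sxx = 58.5/42 = 1.392857
a = ȳ − b·x̄ = 9.375 − 1.392857·21.5 = -20.571429
ŷ(24) = -20.571429 + 1.392857·24 = 12.857143
residual = y − ŷ = 17 − 12.857143 = 4.142857

4.14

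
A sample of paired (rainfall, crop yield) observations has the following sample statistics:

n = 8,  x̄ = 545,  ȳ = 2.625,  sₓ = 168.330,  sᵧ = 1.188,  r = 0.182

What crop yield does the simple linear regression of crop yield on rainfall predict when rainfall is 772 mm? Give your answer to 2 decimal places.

b = r · sᵧ/sₓ = 0.182 · 1.188/168.33 = 0.001284
a = ȳ − b·x̄ = 2.625 − 0.001284·545 = 1.924960
ŷ(772) = a + b·772 = 1.924960 + 0.001284·772 = 2.916576

2.92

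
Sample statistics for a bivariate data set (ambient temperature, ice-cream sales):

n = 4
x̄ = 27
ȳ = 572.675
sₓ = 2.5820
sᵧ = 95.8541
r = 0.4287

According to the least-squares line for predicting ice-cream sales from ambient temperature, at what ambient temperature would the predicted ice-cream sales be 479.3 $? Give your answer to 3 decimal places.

b = r · sᵧ/sₓ = 0.4287 · 95.8541/2.582 = 15.915048
a = ȳ − b·x̄ = 572.675 − 15.915048·27 = 142.968717
Set a + b·x = 479.3: x = (479.3 − 142.968717) / 15.915048 = 21.132911

21.133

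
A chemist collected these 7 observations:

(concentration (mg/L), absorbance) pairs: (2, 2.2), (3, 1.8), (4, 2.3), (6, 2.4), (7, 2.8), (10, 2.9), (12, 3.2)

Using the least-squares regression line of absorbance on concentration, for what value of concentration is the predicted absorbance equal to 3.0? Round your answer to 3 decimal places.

n = 7, Σx = 44, Σy = 17.6, Σxy = 120.4, Σx² = 358
Sxx = Σx² − (Σx)²/n = 358 − 276.571429 = 81.428571
Sxy = Σxy − (Σx)(Σy)/n = 120.4 − 110.628571 = 9.771429
b = Sxy/Sxx = 9.771429/81.428571 = 0.12
a = ȳ − b·x̄ = 2.514286 − 0.12·6.285714 = 1.76
Set a + b·x = 3.0: x = (3.0 − 1.76) / 0.12 = 10.333333

10.333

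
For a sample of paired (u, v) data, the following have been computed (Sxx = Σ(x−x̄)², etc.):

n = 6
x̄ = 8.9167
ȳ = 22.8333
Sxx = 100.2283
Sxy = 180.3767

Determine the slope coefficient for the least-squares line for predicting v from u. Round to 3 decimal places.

b = Sxy/Sxx = 180.3767/100.2283 = 1.799658

1.800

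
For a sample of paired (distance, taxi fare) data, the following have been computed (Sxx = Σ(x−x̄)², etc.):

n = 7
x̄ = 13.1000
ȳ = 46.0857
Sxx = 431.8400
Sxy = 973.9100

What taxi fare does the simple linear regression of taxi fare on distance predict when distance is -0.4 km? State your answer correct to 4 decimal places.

b = Sxy/Sxx = 973.91/431.84 = 2.255257
a = ȳ − b·x̄ = 46.0857 − 2.255257·13.1 = 16.541839
ŷ(-0.4) = a + b·-0.4 = 16.541839 + 2.255257·(-0.4) = 15.639736

15.6397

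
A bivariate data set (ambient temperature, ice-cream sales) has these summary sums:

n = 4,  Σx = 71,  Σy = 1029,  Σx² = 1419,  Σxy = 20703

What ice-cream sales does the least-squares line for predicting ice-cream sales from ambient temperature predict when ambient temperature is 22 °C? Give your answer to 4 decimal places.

322.5260

Sxx = Σx² − (Σx)²/n = 1419 − 1260.25 = 158.75
Sxy = Σxy − (Σx)(Σy)/n = 20703 − 18264.75 = 2438.25
b = Sxy/Sxx = 2438.25/158.75 = 15.359055
a = ȳ − b·x̄ = 257.25 − 15.359055·17.75 = -15.373228
ŷ(22) = a + b·22 = -15.373228 + 15.359055·22 = 322.525984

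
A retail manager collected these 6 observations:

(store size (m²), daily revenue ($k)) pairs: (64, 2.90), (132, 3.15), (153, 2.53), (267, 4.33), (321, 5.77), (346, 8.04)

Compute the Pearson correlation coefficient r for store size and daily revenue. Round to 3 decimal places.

0.885

n = 6, Σx = 1283, Σy = 26.72, Σxy = 6778.61, Σx² = 338975, Σy² = 141.4168
Sxx = Σx² − (Σx)²/n = 338975 − 274348.166667 = 64626.833333
Sxy = Σxy − (Σx)(Σy)/n = 6778.61 − 5713.626667 = 1064.983333
Syy = Σy² − (Σy)²/n = 141.4168 − 118.993067 = 22.423733
r = Sxy/√(Sxx·Syy) = 1064.983333/√(1449174.876844) = 1064.983333/1203.816795 = 0.884672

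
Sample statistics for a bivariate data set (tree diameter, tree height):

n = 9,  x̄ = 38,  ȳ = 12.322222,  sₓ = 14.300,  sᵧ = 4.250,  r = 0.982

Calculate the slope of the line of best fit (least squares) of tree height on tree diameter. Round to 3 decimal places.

0.292

b = r · sᵧ/sₓ = 0.982 · 4.25/14.3 = 0.291853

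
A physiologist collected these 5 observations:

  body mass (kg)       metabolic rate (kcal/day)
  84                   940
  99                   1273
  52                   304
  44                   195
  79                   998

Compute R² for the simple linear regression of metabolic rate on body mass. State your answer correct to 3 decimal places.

n = 5, Σx = 358, Σy = 3710, Σxy = 308217, Σx² = 27738, Σy² = 3630574
Sxx = Σx² − (Σx)²/n = 27738 − 25632.8 = 2105.2
Sxy = Σxy − (Σx)(Σy)/n = 308217 − 265636 = 42581
Syy = Σy² − (Σy)²/n = 3630574 − 2752820 = 877754
R² = Sxy²/(Sxx·Syy) = (42581)²/(2105.2·877754) = 0.981218

0.981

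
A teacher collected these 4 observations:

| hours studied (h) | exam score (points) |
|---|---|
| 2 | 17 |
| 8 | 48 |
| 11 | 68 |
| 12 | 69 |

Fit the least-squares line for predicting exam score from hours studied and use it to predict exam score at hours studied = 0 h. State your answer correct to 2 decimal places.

6.02

n = 4, Σx = 33, Σy = 202, Σxy = 1994, Σx² = 333
Sxx = Σx² − (Σx)²/n = 333 − 272.25 = 60.75
Sxy = Σxy − (Σx)(Σy)/n = 1994 − 1666.5 = 327.5
b = Sxy/Sxx = 327.5/60.75 = 5.390947
a = ȳ − b·x̄ = 50.5 − 5.390947·8.25 = 6.024691
ŷ(0) = a + b·0 = 6.024691 + 5.390947·0 = 6.024691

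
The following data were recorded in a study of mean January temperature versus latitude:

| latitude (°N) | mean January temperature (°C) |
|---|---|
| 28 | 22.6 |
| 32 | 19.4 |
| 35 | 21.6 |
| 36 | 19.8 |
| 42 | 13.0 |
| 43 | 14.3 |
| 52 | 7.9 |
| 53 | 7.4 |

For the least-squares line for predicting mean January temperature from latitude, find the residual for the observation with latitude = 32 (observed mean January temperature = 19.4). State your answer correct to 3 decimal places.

n = 8, Σx = 321, Σy = 126, Σxy = 4686.3, Σx² = 13455
Sxx = Σx² − (Σx)²/n = 13455 − 12880.125 = 574.875
Sxy = Σxy − (Σx)(Σy)/n = 4686.3 − 5055.75 = -369.45
b = Sxy/Sxx = -369.45/574.875 = -0.642661
a = ȳ − b·x̄ = 15.75 − (-0.642661)·40.125 = 41.536791
ŷ(32) = 41.536791 + (-0.642661)·32 = 20.971624
residual = y − ŷ = 19.4 − 20.971624 = -1.571624

-1.572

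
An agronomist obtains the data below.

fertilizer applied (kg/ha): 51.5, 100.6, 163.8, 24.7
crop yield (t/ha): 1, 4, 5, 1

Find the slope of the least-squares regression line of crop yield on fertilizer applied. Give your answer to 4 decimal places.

0.0322

n = 4, Σx = 340.6, Σy = 11, Σxy = 1297.6, Σx² = 40213.14
Sxx = Σx² − (Σx)²/n = 40213.14 − 29002.09 = 11211.05
Sxy = Σxy − (Σx)(Σy)/n = 1297.6 − 936.65 = 360.95
b = Sxy/Sxx = 360.95/11211.05 = 0.032196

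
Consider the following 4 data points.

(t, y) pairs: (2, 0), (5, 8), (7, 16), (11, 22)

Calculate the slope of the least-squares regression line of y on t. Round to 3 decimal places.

n = 4, Σx = 25, Σy = 46, Σxy = 394, Σx² = 199
Sxx = Σx² − (Σx)²/n = 199 − 156.25 = 42.75
Sxy = Σxy − (Σx)(Σy)/n = 394 − 287.5 = 106.5
b = Sxy/Sxx = 106.5/42.75 = 2.491228

2.491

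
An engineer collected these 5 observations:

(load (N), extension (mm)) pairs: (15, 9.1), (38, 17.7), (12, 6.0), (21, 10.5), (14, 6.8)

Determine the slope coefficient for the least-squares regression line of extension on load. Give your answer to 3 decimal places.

0.433

n = 5, Σx = 100, Σy = 50.1, Σxy = 1196.8, Σx² = 2450
Sxx = Σx² − (Σx)²/n = 2450 − 2000 = 450
Sxy = Σxy − (Σx)(Σy)/n = 1196.8 − 1002 = 194.8
b = Sxy/Sxx = 194.8/450 = 0.432889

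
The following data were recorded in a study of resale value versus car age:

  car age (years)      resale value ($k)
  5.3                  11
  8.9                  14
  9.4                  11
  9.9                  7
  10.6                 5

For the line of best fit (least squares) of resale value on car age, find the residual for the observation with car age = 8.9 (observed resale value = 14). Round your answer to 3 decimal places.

4.469

n = 5, Σx = 44.1, Σy = 48, Σxy = 408.6, Σx² = 406.03
Sxx = Σx² − (Σx)²/n = 406.03 − 388.962 = 17.068
Sxy = Σxy − (Σx)(Σy)/n = 408.6 − 423.36 = -14.76
b = Sxy/Sxx = -14.76/17.068 = -0.864776
a = ȳ − b·x̄ = 9.6 − (-0.864776)·8.82 = 17.227326
ŷ(8.9) = 17.227326 + (-0.864776)·8.9 = 9.530818
residual = y − ŷ = 14 − 9.530818 = 4.469182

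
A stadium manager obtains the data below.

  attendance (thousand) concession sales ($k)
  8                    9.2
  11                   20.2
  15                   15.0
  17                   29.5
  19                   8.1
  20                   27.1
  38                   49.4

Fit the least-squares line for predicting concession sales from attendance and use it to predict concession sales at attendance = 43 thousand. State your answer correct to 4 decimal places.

n = 7, Σx = 128, Σy = 158.5, Σxy = 3595.4, Σx² = 2904
Sxx = Σx² − (Σx)²/n = 2904 − 2340.571429 = 563.428571
Sxy = Σxy − (Σx)(Σy)/n = 3595.4 − 2898.285714 = 697.114286
b = Sxy/Sxx = 697.114286/563.428571 = 1.237272
a = ȳ − b·x̄ = 22.642857 − 1.237272·18.285714 = 0.018458
ŷ(43) = a + b·43 = 0.018458 + 1.237272·43 = 53.221146

53.2211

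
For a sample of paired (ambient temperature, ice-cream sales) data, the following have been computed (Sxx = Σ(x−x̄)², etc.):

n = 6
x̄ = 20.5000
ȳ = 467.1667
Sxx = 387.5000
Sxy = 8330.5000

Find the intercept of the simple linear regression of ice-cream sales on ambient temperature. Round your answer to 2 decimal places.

b = Sxy/Sxx = 8330.5/387.5 = 21.498065
a = ȳ − b·x̄ = 467.1667 − 21.498065·20.5 = 26.456377

26.46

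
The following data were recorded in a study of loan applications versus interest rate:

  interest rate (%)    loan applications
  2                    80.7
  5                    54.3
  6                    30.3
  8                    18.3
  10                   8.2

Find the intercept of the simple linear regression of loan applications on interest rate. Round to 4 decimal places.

n = 5, Σx = 31, Σy = 191.8, Σxy = 843.1, Σx² = 229
Sxx = Σx² − (Σx)²/n = 229 − 192.2 = 36.8
Sxy = Σxy − (Σx)(Σy)/n = 843.1 − 1189.16 = -346.06
b = Sxy/Sxx = -346.06/36.8 = -9.403804
a = ȳ − b·x̄ = 38.36 − (-9.403804)·6.2 = 96.663587

96.6636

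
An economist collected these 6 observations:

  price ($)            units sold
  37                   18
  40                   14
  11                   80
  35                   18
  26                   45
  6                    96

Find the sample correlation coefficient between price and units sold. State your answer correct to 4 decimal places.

n = 6, Σx = 155, Σy = 271, Σxy = 4482, Σx² = 5027, Σy² = 18485
Sxx = Σx² − (Σx)²/n = 5027 − 4004.166667 = 1022.833333
Sxy = Σxy − (Σx)(Σy)/n = 4482 − 7000.833333 = -2518.833333
Syy = Σy² − (Σy)²/n = 18485 − 12240.166667 = 6244.833333
r = Sxy/√(Sxx·Syy) = -2518.833333/√(6387423.694444) = -2518.833333/2527.335295 = -0.996636

-0.9966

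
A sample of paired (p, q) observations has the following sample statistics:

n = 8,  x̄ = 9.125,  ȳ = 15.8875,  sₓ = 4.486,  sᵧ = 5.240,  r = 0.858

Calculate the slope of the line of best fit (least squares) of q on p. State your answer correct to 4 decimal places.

1.0022

b = r · sᵧ/sₓ = 0.858 · 5.24/4.486 = 1.002211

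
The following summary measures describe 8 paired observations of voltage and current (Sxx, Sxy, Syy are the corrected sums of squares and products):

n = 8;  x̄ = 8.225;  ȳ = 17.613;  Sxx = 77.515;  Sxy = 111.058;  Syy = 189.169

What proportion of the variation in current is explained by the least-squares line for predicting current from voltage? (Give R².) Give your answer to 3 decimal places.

R² = Sxy²/(Sxx·Syy) = (111.058)²/(77.515·189.169) = 0.841132

0.841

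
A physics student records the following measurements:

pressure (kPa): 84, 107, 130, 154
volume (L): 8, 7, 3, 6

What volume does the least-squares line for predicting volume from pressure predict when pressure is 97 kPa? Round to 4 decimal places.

6.9214

n = 4, Σx = 475, Σy = 24, Σxy = 2735, Σx² = 59121
Sxx = Σx² − (Σx)²/n = 59121 − 56406.25 = 2714.75
Sxy = Σxy − (Σx)(Σy)/n = 2735 − 2850 = -115
b = Sxy/Sxx = -115/2714.75 = -0.042361
a = ȳ − b·x̄ = 6 − (-0.042361)·118.75 = 11.030390
ŷ(97) = a + b·97 = 11.030390 + (-0.042361)·97 = 6.921356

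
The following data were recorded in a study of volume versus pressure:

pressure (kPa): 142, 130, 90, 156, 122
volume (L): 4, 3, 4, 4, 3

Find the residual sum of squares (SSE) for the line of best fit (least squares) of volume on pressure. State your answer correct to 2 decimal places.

1.19

n = 5, Σx = 640, Σy = 18, Σxy = 2308, Σx² = 84384, Σy² = 66
Sxx = Σx² − (Σx)²/n = 84384 − 81920 = 2464
Sxy = Σxy − (Σx)(Σy)/n = 2308 − 2304 = 4
Syy = Σy² − (Σy)²/n = 66 − 64.8 = 1.2
b = Sxy/Sxx = 4/2464 = 0.001623
SSE = Syy − b·Sxy = 1.2 − 0.001623·4 = 1.193506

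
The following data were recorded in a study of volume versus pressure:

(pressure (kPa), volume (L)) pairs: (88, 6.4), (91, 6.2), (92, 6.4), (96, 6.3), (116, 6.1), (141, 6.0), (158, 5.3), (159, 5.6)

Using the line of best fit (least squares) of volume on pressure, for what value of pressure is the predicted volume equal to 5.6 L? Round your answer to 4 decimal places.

n = 8, Σx = 941, Σy = 48.3, Σxy = 5602.4, Σx² = 117287
Sxx = Σx² − (Σx)²/n = 117287 − 110685.125 = 6601.875
Sxy = Σxy − (Σx)(Σy)/n = 5602.4 − 5681.2875 = -78.8875
b = Sxy/Sxx = -78.8875/6601.875 = -0.011949
a = ȳ − b·x̄ = 6.0375 − (-0.011949)·117.625 = 7.443031
Set a + b·x = 5.6: x = (5.6 − 7.443031) / (-0.011949) = 154.238156

154.2382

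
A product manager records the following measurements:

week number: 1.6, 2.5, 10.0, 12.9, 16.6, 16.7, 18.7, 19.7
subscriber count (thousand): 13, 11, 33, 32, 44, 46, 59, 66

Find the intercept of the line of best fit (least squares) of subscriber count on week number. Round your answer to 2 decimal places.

4.75

n = 8, Σx = 98.7, Σy = 304, Σxy = 4693.2, Σx² = 1567.45
Sxx = Σx² − (Σx)²/n = 1567.45 − 1217.71125 = 349.73875
Sxy = Σxy − (Σx)(Σy)/n = 4693.2 − 3750.6 = 942.6
b = Sxy/Sxx = 942.6/349.73875 = 2.695155
a = ȳ − b·x̄ = 38 − 2.695155·12.3375 = 4.748530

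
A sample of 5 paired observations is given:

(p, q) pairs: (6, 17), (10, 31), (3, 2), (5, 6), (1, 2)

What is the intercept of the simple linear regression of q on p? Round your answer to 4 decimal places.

-5.7913

n = 5, Σx = 25, Σy = 58, Σxy = 450, Σx² = 171
Sxx = Σx² − (Σx)²/n = 171 − 125 = 46
Sxy = Σxy − (Σx)(Σy)/n = 450 − 290 = 160
b = Sxy/Sxx = 160/46 = 3.478261
a = ȳ − b·x̄ = 11.6 − 3.478261·5 = -5.791304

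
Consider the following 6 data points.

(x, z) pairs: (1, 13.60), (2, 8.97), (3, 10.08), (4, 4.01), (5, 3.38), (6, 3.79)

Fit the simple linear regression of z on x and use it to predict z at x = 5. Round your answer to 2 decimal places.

4.22

n = 6, Σx = 21, Σy = 43.83, Σxy = 117.46, Σx² = 91
Sxx = Σx² − (Σx)²/n = 91 − 73.5 = 17.5
Sxy = Σxy − (Σx)(Σy)/n = 117.46 − 153.405 = -35.945
b = Sxy/Sxx = -35.945/17.5 = -2.054
a = ȳ − b·x̄ = 7.305 − (-2.054)·3.5 = 14.494
ŷ(5) = a + b·5 = 14.494 + (-2.054)·5 = 4.224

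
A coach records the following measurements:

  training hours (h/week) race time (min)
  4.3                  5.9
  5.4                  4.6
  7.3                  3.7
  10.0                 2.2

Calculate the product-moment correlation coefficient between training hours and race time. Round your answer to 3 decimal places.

n = 4, Σx = 27, Σy = 16.4, Σxy = 99.22, Σx² = 200.94, Σy² = 74.5
Sxx = Σx² − (Σx)²/n = 200.94 − 182.25 = 18.69
Sxy = Σxy − (Σx)(Σy)/n = 99.22 − 110.7 = -11.48
Syy = Σy² − (Σy)²/n = 74.5 − 67.24 = 7.26
r = Sxy/√(Sxx·Syy) = -11.48/√(135.6894) = -11.48/11.648579 = -0.985528

-0.986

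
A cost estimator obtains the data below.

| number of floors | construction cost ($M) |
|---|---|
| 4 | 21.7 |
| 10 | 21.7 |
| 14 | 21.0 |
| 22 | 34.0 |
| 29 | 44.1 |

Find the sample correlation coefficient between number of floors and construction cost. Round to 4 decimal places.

n = 5, Σx = 79, Σy = 142.5, Σxy = 2624.7, Σx² = 1637, Σy² = 4483.59
Sxx = Σx² − (Σx)²/n = 1637 − 1248.2 = 388.8
Sxy = Σxy − (Σx)(Σy)/n = 2624.7 − 2251.5 = 373.2
Syy = Σy² − (Σy)²/n = 4483.59 − 4061.25 = 422.34
r = Sxy/√(Sxx·Syy) = 373.2/√(164205.792) = 373.2/405.223139 = 0.920974

0.9210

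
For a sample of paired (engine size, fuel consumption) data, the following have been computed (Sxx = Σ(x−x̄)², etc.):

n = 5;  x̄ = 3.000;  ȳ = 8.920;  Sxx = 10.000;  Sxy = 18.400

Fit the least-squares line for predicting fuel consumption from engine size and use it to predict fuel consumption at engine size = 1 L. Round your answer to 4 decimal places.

5.2400

b = Sxy/Sxx = 18.4/10 = 1.84
a = ȳ − b·x̄ = 8.92 − 1.84·3 = 3.4
ŷ(1) = a + b·1 = 3.4 + 1.84·1 = 5.24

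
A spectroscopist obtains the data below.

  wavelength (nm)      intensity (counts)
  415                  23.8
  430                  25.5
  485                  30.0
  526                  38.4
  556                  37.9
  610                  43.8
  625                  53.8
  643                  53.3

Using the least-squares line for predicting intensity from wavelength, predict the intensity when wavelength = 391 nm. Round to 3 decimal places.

19.646

n = 8, Σx = 4290, Σy = 306.5, Σxy = 171277.7, Σx² = 2354336
Sxx = Σx² − (Σx)²/n = 2354336 − 2300512.5 = 53823.5
Sxy = Σxy − (Σx)(Σy)/n = 171277.7 − 164360.625 = 6917.075
b = Sxy/Sxx = 6917.075/53823.5 = 0.128514
a = ȳ − b·x̄ = 38.3125 − 0.128514·536.25 = -30.603150
ŷ(391) = a + b·391 = -30.603150 + 0.128514·391 = 19.645837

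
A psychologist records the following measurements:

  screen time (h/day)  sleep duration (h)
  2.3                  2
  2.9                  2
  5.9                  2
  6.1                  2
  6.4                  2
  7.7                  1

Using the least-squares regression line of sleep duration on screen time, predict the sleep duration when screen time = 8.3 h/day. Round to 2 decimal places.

1.50

n = 6, Σx = 31.3, Σy = 11, Σxy = 54.9, Σx² = 185.97
Sxx = Σx² − (Σx)²/n = 185.97 − 163.281667 = 22.688333
Sxy = Σxy − (Σx)(Σy)/n = 54.9 − 57.383333 = -2.483333
b = Sxy/Sxx = -2.483333/22.688333 = -0.109454
a = ȳ − b·x̄ = 1.833333 − (-0.109454)·5.216667 = 2.404319
ŷ(8.3) = a + b·8.3 = 2.404319 + (-0.109454)·8.3 = 1.495850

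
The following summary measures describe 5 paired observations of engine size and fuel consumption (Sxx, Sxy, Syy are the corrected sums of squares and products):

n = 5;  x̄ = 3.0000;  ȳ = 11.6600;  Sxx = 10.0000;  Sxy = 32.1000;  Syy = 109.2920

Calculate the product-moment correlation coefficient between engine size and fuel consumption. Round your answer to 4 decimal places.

r = Sxy/√(Sxx·Syy) = 32.1/√(1092.92) = 32.1/33.059341 = 0.970981

0.9710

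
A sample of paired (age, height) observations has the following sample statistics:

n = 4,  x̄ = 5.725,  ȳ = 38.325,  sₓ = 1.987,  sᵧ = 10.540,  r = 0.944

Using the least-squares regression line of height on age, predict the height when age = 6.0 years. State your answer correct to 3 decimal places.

39.702

b = r · sᵧ/sₓ = 0.944 · 10.54/1.987 = 5.007428
a = ȳ − b·x̄ = 38.325 − 5.007428·5.725 = 9.657473
ŷ(6.0) = a + b·6.0 = 9.657473 + 5.007428·6 = 39.702043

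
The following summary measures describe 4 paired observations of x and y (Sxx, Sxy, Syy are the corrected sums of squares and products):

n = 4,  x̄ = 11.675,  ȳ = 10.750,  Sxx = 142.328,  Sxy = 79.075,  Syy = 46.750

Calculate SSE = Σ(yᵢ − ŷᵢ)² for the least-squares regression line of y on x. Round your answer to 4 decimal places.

2.8173

b = Sxy/Sxx = 79.075/142.328 = 0.555583
SSE = Syy − b·Sxy = 46.75 − 0.555583·79.075 = 2.817284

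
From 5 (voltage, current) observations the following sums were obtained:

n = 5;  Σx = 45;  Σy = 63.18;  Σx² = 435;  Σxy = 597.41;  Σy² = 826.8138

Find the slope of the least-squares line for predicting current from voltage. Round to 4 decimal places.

0.9597

Sxx = Σx² − (Σx)²/n = 435 − 405 = 30
Sxy = Σxy − (Σx)(Σy)/n = 597.41 − 568.62 = 28.79
b = Sxy/Sxx = 28.79/30 = 0.959667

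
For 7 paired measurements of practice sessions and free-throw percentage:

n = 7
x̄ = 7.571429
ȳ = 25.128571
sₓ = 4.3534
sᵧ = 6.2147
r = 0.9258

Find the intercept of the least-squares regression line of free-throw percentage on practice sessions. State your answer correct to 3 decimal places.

15.122

b = r · sᵧ/sₓ = 0.9258 · 6.2147/4.3534 = 1.321627
a = ȳ − b·x̄ = 25.128571 − 1.321627·7.571429 = 15.121969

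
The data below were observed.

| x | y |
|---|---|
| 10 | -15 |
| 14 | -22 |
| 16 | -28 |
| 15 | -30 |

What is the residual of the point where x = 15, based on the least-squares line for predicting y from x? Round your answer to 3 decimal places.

n = 4, Σx = 55, Σy = -95, Σxy = -1356, Σx² = 777
Sxx = Σx² − (Σx)²/n = 777 − 756.25 = 20.75
Sxy = Σxy − (Σx)(Σy)/n = -1356 − (-1306.25) = -49.75
b = Sxy/Sxx = -49.75/20.75 = -2.397590
a = ȳ − b·x̄ = -23.75 − (-2.397590)·13.75 = 9.216867
ŷ(15) = 9.216867 + (-2.397590)·15 = -26.746988
residual = y − ŷ = -30 − (-26.746988) = -3.253012

-3.253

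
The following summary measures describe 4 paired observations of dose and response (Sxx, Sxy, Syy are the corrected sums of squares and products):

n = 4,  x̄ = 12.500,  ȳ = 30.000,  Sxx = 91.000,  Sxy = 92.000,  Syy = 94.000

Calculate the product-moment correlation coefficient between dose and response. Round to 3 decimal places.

r = Sxy/√(Sxx·Syy) = 92/√(8554) = 92/92.487837 = 0.994725

0.995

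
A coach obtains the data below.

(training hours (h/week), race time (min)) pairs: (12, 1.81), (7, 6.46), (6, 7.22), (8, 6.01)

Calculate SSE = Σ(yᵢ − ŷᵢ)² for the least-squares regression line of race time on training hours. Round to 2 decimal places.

0.23

n = 4, Σx = 33, Σy = 21.5, Σxy = 158.34, Σx² = 293, Σy² = 133.2562
Sxx = Σx² − (Σx)²/n = 293 − 272.25 = 20.75
Sxy = Σxy − (Σx)(Σy)/n = 158.34 − 177.375 = -19.035
Syy = Σy² − (Σy)²/n = 133.2562 − 115.5625 = 17.6937
b = Sxy/Sxx = -19.035/20.75 = -0.917349
SSE = Syy − b·Sxy = 17.6937 − (-0.917349)·(-19.035) = 0.231954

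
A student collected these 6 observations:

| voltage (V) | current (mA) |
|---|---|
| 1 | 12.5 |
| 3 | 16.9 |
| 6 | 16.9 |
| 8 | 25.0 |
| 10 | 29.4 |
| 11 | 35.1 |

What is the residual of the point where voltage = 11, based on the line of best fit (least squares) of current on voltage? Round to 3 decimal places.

3.060

n = 6, Σx = 39, Σy = 135.8, Σxy = 1044.7, Σx² = 331
Sxx = Σx² − (Σx)²/n = 331 − 253.5 = 77.5
Sxy = Σxy − (Σx)(Σy)/n = 1044.7 − 882.7 = 162
b = Sxy/Sxx = 162/77.5 = 2.090323
a = ȳ − b·x̄ = 22.633333 − 2.090323·6.5 = 9.046237
ŷ(11) = 9.046237 + 2.090323·11 = 32.039785
residual = y − ŷ = 35.1 − 32.039785 = 3.060215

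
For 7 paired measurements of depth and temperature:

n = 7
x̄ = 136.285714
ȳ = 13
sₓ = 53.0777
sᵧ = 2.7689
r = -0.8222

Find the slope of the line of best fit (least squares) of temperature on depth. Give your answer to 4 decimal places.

-0.0429

b = r · sᵧ/sₓ = -0.8222 · 2.7689/53.0777 = -0.042892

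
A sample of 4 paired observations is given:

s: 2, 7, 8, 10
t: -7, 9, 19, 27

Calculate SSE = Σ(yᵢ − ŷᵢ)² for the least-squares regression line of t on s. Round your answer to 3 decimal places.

22.158

n = 4, Σx = 27, Σy = 48, Σxy = 471, Σx² = 217, Σy² = 1220
Sxx = Σx² − (Σx)²/n = 217 − 182.25 = 34.75
Sxy = Σxy − (Σx)(Σy)/n = 471 − 324 = 147
Syy = Σy² − (Σy)²/n = 1220 − 576 = 644
b = Sxy/Sxx = 147/34.75 = 4.230216
SSE = Syy − b·Sxy = 644 − 4.230216·147 = 22.158273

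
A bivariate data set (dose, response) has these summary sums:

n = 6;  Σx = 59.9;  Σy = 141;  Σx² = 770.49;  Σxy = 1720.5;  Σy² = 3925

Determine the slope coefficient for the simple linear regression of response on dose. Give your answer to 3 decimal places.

1.814

Sxx = Σx² − (Σx)²/n = 770.49 − 598.001667 = 172.488333
Sxy = Σxy − (Σx)(Σy)/n = 1720.5 − 1407.65 = 312.85
b = Sxy/Sxx = 312.85/172.488333 = 1.813746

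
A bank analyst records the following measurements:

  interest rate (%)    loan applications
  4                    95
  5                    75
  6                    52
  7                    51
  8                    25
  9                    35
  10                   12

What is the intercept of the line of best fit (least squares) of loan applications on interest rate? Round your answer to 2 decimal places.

138.29

n = 7, Σx = 49, Σy = 345, Σxy = 2059, Σx² = 371
Sxx = Σx² − (Σx)²/n = 371 − 343 = 28
Sxy = Σxy − (Σx)(Σy)/n = 2059 − 2415 = -356
b = Sxy/Sxx = -356/28 = -12.714286
a = ȳ − b·x̄ = 49.285714 − (-12.714286)·7 = 138.285714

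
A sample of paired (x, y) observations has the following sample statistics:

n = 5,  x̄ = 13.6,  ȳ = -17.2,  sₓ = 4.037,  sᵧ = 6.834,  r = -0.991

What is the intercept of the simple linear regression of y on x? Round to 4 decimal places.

b = r · sᵧ/sₓ = -0.991 · 6.834/4.037 = -1.677606
a = ȳ − b·x̄ = -17.2 − (-1.677606)·13.6 = 5.615437

5.6154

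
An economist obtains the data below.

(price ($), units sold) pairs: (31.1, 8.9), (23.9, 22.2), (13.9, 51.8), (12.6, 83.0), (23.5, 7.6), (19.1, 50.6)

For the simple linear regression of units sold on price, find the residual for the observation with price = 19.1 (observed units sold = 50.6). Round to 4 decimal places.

n = 6, Σx = 124.1, Σy = 224.1, Σxy = 3718.25, Σx² = 2807.45
Sxx = Σx² − (Σx)²/n = 2807.45 − 2566.801667 = 240.648333
Sxy = Σxy − (Σx)(Σy)/n = 3718.25 − 4635.135 = -916.885
b = Sxy/Sxx = -916.885/240.648333 = -3.810062
a = ȳ − b·x̄ = 37.35 − (-3.810062)·20.683333 = 116.154776
ŷ(19.1) = 116.154776 + (-3.810062)·19.1 = 43.382598
residual = y − ŷ = 50.6 − 43.382598 = 7.217402

7.2174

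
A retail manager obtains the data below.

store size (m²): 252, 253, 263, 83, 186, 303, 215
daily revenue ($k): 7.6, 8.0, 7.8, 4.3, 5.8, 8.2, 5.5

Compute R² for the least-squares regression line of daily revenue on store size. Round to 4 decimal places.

0.8615

n = 7, Σx = 1555, Σy = 47.2, Σxy = 11093.4, Σx² = 376201, Σy² = 332.22
Sxx = Σx² − (Σx)²/n = 376201 − 345432.142857 = 30768.857143
Sxy = Σxy − (Σx)(Σy)/n = 11093.4 − 10485.142857 = 608.257143
Syy = Σy² − (Σy)²/n = 332.22 − 318.262857 = 13.957143
R² = Sxy²/(Sxx·Syy) = (608.257143)²/(30768.857143·13.957143) = 0.861522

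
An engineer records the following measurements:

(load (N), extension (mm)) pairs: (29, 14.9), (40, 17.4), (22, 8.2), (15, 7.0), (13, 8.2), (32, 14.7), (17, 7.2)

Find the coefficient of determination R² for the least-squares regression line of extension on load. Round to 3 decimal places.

n = 7, Σx = 168, Σy = 77.6, Σxy = 2112.9, Σx² = 4632, Σy² = 976.18
Sxx = Σx² − (Σx)²/n = 4632 − 4032 = 600
Sxy = Σxy − (Σx)(Σy)/n = 2112.9 − 1862.4 = 250.5
Syy = Σy² − (Σy)²/n = 976.18 − 860.251429 = 115.928571
R² = Sxy²/(Sxx·Syy) = (250.5)²/(600·115.928571) = 0.902140

0.902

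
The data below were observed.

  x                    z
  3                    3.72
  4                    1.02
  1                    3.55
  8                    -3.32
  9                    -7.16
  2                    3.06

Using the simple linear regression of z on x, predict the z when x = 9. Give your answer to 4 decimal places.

-5.7433

n = 6, Σx = 27, Σy = 0.87, Σxy = -66.09, Σx² = 175
Sxx = Σx² − (Σx)²/n = 175 − 121.5 = 53.5
Sxy = Σxy − (Σx)(Σy)/n = -66.09 − 3.915 = -70.005
b = Sxy/Sxx = -70.005/53.5 = -1.308505
a = ȳ − b·x̄ = 0.145 − (-1.308505)·4.5 = 6.033271
ŷ(9) = a + b·9 = 6.033271 + (-1.308505)·9 = -5.743271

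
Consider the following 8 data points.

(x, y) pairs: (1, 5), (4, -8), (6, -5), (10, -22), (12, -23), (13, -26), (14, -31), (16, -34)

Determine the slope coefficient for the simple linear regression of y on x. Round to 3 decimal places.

-2.556

n = 8, Σx = 76, Σy = -144, Σxy = -1869, Σx² = 918
Sxx = Σx² − (Σx)²/n = 918 − 722 = 196
Sxy = Σxy − (Σx)(Σy)/n = -1869 − (-1368) = -501
b = Sxy/Sxx = -501/196 = -2.556122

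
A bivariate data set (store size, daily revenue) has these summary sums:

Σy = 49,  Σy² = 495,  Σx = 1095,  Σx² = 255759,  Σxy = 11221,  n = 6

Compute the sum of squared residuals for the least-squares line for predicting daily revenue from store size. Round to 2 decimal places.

Sxx = Σx² − (Σx)²/n = 255759 − 199837.5 = 55921.5
Sxy = Σxy − (Σx)(Σy)/n = 11221 − 8942.5 = 2278.5
Syy = Σy² − (Σy)²/n = 495 − 400.166667 = 94.833333
b = Sxy/Sxx = 2278.5/55921.5 = 0.040745
SSE = Syy − b·Sxy = 94.833333 − 0.040745·2278.5 = 1.996728

2.00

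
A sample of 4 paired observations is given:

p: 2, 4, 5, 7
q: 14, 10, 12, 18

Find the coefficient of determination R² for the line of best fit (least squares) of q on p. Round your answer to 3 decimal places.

n = 4, Σx = 18, Σy = 54, Σxy = 254, Σx² = 94, Σy² = 764
Sxx = Σx² − (Σx)²/n = 94 − 81 = 13
Sxy = Σxy − (Σx)(Σy)/n = 254 − 243 = 11
Syy = Σy² − (Σy)²/n = 764 − 729 = 35
R² = Sxy²/(Sxx·Syy) = (11)²/(13·35) = 0.265934

0.266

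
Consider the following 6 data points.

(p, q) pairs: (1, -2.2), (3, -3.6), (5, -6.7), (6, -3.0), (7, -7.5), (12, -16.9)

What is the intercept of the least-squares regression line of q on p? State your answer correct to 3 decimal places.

n = 6, Σx = 34, Σy = -39.9, Σxy = -319.8, Σx² = 264
Sxx = Σx² − (Σx)²/n = 264 − 192.666667 = 71.333333
Sxy = Σxy − (Σx)(Σy)/n = -319.8 − (-226.1) = -93.7
b = Sxy/Sxx = -93.7/71.333333 = -1.313551
a = ȳ − b·x̄ = -6.65 − (-1.313551)·5.666667 = 0.793458

0.793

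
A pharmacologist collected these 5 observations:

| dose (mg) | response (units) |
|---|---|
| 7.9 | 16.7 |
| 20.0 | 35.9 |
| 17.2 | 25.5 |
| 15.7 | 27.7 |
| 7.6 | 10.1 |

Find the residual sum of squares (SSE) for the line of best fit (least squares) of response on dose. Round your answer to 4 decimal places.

37.2281

n = 5, Σx = 68.4, Σy = 115.9, Σxy = 1800.18, Σx² = 1062.5, Σy² = 3087.25
Sxx = Σx² − (Σx)²/n = 1062.5 − 935.712 = 126.788
Sxy = Σxy − (Σx)(Σy)/n = 1800.18 − 1585.512 = 214.668
Syy = Σy² − (Σy)²/n = 3087.25 − 2686.562 = 400.688
b = Sxy/Sxx = 214.668/126.788 = 1.693126
SSE = Syy − b·Sxy = 400.688 − 1.693126·214.668 = 37.228128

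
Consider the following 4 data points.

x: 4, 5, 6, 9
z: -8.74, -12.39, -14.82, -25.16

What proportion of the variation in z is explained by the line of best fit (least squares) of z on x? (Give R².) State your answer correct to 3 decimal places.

n = 4, Σx = 24, Σy = -61.11, Σxy = -412.27, Σx² = 158, Σy² = 1082.5577
Sxx = Σx² − (Σx)²/n = 158 − 144 = 14
Sxy = Σxy − (Σx)(Σy)/n = -412.27 − (-366.66) = -45.61
Syy = Σy² − (Σy)²/n = 1082.5577 − 933.608025 = 148.949675
R² = Sxy²/(Sxx·Syy) = (-45.61)²/(14·148.949675) = 0.997591

0.998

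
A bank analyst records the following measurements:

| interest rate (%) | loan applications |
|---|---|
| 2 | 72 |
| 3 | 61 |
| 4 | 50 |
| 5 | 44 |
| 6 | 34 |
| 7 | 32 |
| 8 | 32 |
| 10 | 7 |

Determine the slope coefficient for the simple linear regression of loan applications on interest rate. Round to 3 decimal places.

n = 8, Σx = 45, Σy = 332, Σxy = 1501, Σx² = 303
Sxx = Σx² − (Σx)²/n = 303 − 253.125 = 49.875
Sxy = Σxy − (Σx)(Σy)/n = 1501 − 1867.5 = -366.5
b = Sxy/Sxx = -366.5/49.875 = -7.348371

-7.348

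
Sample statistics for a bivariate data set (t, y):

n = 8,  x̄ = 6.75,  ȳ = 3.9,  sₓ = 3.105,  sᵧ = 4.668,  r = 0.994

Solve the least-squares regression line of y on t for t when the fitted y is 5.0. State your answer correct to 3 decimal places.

b = r · sᵧ/sₓ = 0.994 · 4.668/3.105 = 1.494361
a = ȳ − b·x̄ = 3.9 − 1.494361·6.75 = -6.186939
Set a + b·x = 5.0: x = (5.0 − (-6.186939)) / 1.494361 = 7.486100

7.486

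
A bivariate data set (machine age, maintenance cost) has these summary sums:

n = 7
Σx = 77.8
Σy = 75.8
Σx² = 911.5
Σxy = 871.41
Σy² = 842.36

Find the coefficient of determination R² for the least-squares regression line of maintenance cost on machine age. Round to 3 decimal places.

0.831

Sxx = Σx² − (Σx)²/n = 911.5 − 864.691429 = 46.808571
Sxy = Σxy − (Σx)(Σy)/n = 871.41 − 842.462857 = 28.947143
Syy = Σy² − (Σy)²/n = 842.36 − 820.805714 = 21.554286
R² = Sxy²/(Sxx·Syy) = (28.947143)²/(46.808571·21.554286) = 0.830524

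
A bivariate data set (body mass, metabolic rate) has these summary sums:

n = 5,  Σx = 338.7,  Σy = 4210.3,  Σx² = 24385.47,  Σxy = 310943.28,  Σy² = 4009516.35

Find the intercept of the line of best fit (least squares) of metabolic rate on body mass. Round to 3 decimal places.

Sxx = Σx² − (Σx)²/n = 24385.47 − 22943.538 = 1441.932
Sxy = Σxy − (Σx)(Σy)/n = 310943.28 − 285205.722 = 25737.558
b = Sxy/Sxx = 25737.558/1441.932 = 17.849356
a = ȳ − b·x̄ = 842.06 − 17.849356·67.74 = -367.055394

-367.055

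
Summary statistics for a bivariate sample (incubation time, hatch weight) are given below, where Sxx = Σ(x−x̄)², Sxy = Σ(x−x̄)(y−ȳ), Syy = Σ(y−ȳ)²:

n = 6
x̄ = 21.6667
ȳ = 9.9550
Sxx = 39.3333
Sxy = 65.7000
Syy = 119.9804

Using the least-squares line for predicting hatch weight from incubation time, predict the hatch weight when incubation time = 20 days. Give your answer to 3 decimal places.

7.171

b = Sxy/Sxx = 65.7/39.3333 = 1.670340
a = ȳ − b·x̄ = 9.955 − 1.670340·21.6667 = -26.235764
ŷ(20) = a + b·20 = -26.235764 + 1.670340·20 = 7.171044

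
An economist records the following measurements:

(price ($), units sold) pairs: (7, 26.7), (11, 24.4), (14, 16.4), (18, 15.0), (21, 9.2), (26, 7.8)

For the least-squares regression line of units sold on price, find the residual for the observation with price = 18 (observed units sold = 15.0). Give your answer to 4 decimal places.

0.3947

n = 6, Σx = 97, Σy = 99.5, Σxy = 1350.9, Σx² = 1807
Sxx = Σx² − (Σx)²/n = 1807 − 1568.166667 = 238.833333
Sxy = Σxy − (Σx)(Σy)/n = 1350.9 − 1608.583333 = -257.683333
b = Sxy/Sxx = -257.683333/238.833333 = -1.078925
a = ȳ − b·x̄ = 16.583333 − (-1.078925)·16.166667 = 34.025960
ŷ(18) = 34.025960 + (-1.078925)·18 = 14.605304
residual = y − ŷ = 15.0 − 14.605304 = 0.394696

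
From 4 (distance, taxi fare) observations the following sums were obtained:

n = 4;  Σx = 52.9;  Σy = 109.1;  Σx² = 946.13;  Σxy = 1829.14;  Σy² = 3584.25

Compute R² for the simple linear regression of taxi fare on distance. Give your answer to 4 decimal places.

Sxx = Σx² − (Σx)²/n = 946.13 − 699.6025 = 246.5275
Sxy = Σxy − (Σx)(Σy)/n = 1829.14 − 1442.8475 = 386.2925
Syy = Σy² − (Σy)²/n = 3584.25 − 2975.7025 = 608.5475
R² = Sxy²/(Sxx·Syy) = (386.2925)²/(246.5275·608.5475) = 0.994656

0.9947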